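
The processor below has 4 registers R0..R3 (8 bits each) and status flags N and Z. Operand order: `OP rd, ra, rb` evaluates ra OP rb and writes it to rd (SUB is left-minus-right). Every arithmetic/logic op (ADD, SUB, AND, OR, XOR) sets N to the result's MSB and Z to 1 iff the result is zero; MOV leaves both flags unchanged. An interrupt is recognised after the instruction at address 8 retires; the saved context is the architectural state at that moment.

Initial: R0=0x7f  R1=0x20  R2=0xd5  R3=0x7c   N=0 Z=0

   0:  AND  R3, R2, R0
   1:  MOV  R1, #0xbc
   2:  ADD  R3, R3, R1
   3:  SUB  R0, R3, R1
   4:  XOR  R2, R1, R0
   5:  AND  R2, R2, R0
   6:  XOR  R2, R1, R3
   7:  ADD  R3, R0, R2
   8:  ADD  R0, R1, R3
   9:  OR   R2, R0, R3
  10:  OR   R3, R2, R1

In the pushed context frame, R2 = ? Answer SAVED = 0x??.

after  0: R0=0x7f R1=0x20 R2=0xd5 R3=0x55  N=0 Z=0
after  1: R0=0x7f R1=0xbc R2=0xd5 R3=0x55  N=0 Z=0
after  2: R0=0x7f R1=0xbc R2=0xd5 R3=0x11  N=0 Z=0
after  3: R0=0x55 R1=0xbc R2=0xd5 R3=0x11  N=0 Z=0
after  4: R0=0x55 R1=0xbc R2=0xe9 R3=0x11  N=1 Z=0
after  5: R0=0x55 R1=0xbc R2=0x41 R3=0x11  N=0 Z=0
after  6: R0=0x55 R1=0xbc R2=0xad R3=0x11  N=1 Z=0
after  7: R0=0x55 R1=0xbc R2=0xad R3=0x02  N=0 Z=0
after  8: R0=0xbe R1=0xbc R2=0xad R3=0x02  N=1 Z=0
-- IRQ taken; context saved, return-PC = 9 --

SAVED = 0xad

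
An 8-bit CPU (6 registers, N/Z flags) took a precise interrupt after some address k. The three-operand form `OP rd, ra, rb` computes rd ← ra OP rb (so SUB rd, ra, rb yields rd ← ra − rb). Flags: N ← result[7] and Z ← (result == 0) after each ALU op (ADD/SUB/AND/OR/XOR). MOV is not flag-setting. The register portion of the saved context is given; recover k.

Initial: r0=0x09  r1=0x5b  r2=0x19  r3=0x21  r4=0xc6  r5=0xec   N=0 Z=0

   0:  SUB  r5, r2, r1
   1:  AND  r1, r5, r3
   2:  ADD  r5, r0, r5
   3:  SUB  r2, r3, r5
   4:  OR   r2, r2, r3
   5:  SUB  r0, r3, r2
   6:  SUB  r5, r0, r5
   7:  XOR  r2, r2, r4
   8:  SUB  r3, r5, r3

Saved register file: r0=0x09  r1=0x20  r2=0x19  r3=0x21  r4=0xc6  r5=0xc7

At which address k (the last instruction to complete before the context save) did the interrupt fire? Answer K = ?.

after  0: r0=0x09 r1=0x5b r2=0x19 r3=0x21 r4=0xc6 r5=0xbe  N=1 Z=0
after  1: r0=0x09 r1=0x20 r2=0x19 r3=0x21 r4=0xc6 r5=0xbe  N=0 Z=0
after  2: r0=0x09 r1=0x20 r2=0x19 r3=0x21 r4=0xc6 r5=0xc7  N=1 Z=0
-- IRQ taken; context saved, return-PC = 3 --

K = 2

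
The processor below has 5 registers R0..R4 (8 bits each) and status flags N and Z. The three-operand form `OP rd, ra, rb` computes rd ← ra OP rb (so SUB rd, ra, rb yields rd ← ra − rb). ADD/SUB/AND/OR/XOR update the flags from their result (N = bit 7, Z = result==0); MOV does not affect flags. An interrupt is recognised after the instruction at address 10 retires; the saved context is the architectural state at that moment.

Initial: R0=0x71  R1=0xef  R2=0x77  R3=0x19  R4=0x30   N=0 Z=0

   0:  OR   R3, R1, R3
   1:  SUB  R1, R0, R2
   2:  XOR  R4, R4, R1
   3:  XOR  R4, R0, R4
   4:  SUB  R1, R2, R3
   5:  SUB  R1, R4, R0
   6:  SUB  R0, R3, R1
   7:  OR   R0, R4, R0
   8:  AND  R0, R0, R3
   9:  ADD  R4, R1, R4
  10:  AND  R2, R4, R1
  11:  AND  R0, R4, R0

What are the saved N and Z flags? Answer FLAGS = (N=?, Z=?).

FLAGS = (N=0, Z=1)

after  0: R0=0x71 R1=0xef R2=0x77 R3=0xff R4=0x30  N=1 Z=0
after  1: R0=0x71 R1=0xfa R2=0x77 R3=0xff R4=0x30  N=1 Z=0
after  2: R0=0x71 R1=0xfa R2=0x77 R3=0xff R4=0xca  N=1 Z=0
after  3: R0=0x71 R1=0xfa R2=0x77 R3=0xff R4=0xbb  N=1 Z=0
after  4: R0=0x71 R1=0x78 R2=0x77 R3=0xff R4=0xbb  N=0 Z=0
after  5: R0=0x71 R1=0x4a R2=0x77 R3=0xff R4=0xbb  N=0 Z=0
after  6: R0=0xb5 R1=0x4a R2=0x77 R3=0xff R4=0xbb  N=1 Z=0
after  7: R0=0xbf R1=0x4a R2=0x77 R3=0xff R4=0xbb  N=1 Z=0
after  8: R0=0xbf R1=0x4a R2=0x77 R3=0xff R4=0xbb  N=1 Z=0
after  9: R0=0xbf R1=0x4a R2=0x77 R3=0xff R4=0x05  N=0 Z=0
after 10: R0=0xbf R1=0x4a R2=0x00 R3=0xff R4=0x05  N=0 Z=1
-- IRQ taken; context saved, return-PC = 11 --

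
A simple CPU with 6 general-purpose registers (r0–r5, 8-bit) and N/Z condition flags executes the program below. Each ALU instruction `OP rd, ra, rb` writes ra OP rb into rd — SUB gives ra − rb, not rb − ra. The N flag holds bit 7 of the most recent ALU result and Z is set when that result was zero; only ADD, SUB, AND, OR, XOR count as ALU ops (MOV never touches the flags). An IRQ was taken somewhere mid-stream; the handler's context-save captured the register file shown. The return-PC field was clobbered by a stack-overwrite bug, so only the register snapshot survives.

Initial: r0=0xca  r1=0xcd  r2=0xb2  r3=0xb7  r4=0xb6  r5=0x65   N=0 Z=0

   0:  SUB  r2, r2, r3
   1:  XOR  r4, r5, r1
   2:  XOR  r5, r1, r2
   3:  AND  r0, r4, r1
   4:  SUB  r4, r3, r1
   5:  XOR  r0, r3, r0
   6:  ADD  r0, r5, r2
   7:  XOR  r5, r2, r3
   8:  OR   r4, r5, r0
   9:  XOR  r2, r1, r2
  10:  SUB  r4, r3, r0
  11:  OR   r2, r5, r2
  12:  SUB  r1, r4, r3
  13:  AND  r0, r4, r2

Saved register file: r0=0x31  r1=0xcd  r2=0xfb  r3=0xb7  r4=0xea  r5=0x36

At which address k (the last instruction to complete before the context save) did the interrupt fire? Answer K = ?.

K = 6

after  0: r0=0xca r1=0xcd r2=0xfb r3=0xb7 r4=0xb6 r5=0x65  N=1 Z=0
after  1: r0=0xca r1=0xcd r2=0xfb r3=0xb7 r4=0xa8 r5=0x65  N=1 Z=0
after  2: r0=0xca r1=0xcd r2=0xfb r3=0xb7 r4=0xa8 r5=0x36  N=0 Z=0
after  3: r0=0x88 r1=0xcd r2=0xfb r3=0xb7 r4=0xa8 r5=0x36  N=1 Z=0
after  4: r0=0x88 r1=0xcd r2=0xfb r3=0xb7 r4=0xea r5=0x36  N=1 Z=0
after  5: r0=0x3f r1=0xcd r2=0xfb r3=0xb7 r4=0xea r5=0x36  N=0 Z=0
after  6: r0=0x31 r1=0xcd r2=0xfb r3=0xb7 r4=0xea r5=0x36  N=0 Z=0
-- IRQ taken; context saved, return-PC = 7 --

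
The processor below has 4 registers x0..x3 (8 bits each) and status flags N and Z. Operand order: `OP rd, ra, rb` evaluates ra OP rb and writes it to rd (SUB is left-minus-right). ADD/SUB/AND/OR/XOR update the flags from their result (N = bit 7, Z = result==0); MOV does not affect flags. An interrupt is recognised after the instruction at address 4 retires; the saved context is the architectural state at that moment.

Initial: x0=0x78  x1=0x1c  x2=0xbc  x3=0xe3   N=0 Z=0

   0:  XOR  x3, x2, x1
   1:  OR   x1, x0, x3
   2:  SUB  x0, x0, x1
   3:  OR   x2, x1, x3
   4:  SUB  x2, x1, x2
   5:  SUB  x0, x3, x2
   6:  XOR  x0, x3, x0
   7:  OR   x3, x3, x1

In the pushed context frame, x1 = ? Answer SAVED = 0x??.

SAVED = 0xf8

after  0: x0=0x78 x1=0x1c x2=0xbc x3=0xa0  N=1 Z=0
after  1: x0=0x78 x1=0xf8 x2=0xbc x3=0xa0  N=1 Z=0
after  2: x0=0x80 x1=0xf8 x2=0xbc x3=0xa0  N=1 Z=0
after  3: x0=0x80 x1=0xf8 x2=0xf8 x3=0xa0  N=1 Z=0
after  4: x0=0x80 x1=0xf8 x2=0x00 x3=0xa0  N=0 Z=1
-- IRQ taken; context saved, return-PC = 5 --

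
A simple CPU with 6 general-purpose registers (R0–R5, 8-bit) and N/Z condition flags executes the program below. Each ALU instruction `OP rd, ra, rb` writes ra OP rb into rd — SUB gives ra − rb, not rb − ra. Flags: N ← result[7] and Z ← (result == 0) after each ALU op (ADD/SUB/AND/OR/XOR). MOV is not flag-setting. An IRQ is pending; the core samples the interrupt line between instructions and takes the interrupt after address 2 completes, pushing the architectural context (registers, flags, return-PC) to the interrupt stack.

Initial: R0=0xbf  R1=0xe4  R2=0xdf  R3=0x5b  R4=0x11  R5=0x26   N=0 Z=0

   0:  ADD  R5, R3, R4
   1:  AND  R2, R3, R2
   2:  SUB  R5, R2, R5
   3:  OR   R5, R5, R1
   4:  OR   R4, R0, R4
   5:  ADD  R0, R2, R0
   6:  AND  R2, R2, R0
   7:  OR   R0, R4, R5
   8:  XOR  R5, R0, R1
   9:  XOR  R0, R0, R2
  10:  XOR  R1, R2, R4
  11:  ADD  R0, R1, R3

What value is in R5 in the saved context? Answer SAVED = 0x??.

after  0: R0=0xbf R1=0xe4 R2=0xdf R3=0x5b R4=0x11 R5=0x6c  N=0 Z=0
after  1: R0=0xbf R1=0xe4 R2=0x5b R3=0x5b R4=0x11 R5=0x6c  N=0 Z=0
after  2: R0=0xbf R1=0xe4 R2=0x5b R3=0x5b R4=0x11 R5=0xef  N=1 Z=0
-- IRQ taken; context saved, return-PC = 3 --

SAVED = 0xef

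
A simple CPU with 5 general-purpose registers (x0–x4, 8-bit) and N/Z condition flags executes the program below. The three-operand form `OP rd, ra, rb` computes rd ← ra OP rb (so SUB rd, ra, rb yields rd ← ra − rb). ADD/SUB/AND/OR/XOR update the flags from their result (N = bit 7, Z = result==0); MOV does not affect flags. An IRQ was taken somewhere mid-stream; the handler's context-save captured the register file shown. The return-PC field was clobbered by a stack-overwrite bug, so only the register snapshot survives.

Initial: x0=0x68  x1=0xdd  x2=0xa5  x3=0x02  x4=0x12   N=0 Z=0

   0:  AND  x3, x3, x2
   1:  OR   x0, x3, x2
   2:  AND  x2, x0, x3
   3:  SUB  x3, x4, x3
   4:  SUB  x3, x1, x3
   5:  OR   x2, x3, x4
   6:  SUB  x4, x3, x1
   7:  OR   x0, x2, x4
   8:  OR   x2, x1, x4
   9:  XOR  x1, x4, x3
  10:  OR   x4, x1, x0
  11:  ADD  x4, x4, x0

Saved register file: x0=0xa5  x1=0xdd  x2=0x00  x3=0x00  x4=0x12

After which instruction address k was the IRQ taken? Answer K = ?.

after  0: x0=0x68 x1=0xdd x2=0xa5 x3=0x00 x4=0x12  N=0 Z=1
after  1: x0=0xa5 x1=0xdd x2=0xa5 x3=0x00 x4=0x12  N=1 Z=0
after  2: x0=0xa5 x1=0xdd x2=0x00 x3=0x00 x4=0x12  N=0 Z=1
-- IRQ taken; context saved, return-PC = 3 --

K = 2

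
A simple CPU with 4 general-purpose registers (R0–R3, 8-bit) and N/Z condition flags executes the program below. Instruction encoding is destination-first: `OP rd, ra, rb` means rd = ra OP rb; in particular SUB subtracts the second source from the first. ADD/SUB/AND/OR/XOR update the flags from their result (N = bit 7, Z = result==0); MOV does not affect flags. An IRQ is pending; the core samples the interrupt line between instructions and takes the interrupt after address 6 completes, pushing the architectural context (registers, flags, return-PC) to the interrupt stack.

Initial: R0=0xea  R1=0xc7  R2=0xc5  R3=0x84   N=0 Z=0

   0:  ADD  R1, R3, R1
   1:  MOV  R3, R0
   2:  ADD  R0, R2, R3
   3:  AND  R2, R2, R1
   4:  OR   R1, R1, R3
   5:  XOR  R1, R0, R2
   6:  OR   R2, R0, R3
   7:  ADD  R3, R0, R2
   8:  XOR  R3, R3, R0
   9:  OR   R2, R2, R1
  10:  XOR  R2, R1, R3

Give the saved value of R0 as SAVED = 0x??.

SAVED = 0xaf

after  0: R0=0xea R1=0x4b R2=0xc5 R3=0x84  N=0 Z=0
after  1: R0=0xea R1=0x4b R2=0xc5 R3=0xea  N=0 Z=0
after  2: R0=0xaf R1=0x4b R2=0xc5 R3=0xea  N=1 Z=0
after  3: R0=0xaf R1=0x4b R2=0x41 R3=0xea  N=0 Z=0
after  4: R0=0xaf R1=0xeb R2=0x41 R3=0xea  N=1 Z=0
after  5: R0=0xaf R1=0xee R2=0x41 R3=0xea  N=1 Z=0
after  6: R0=0xaf R1=0xee R2=0xef R3=0xea  N=1 Z=0
-- IRQ taken; context saved, return-PC = 7 --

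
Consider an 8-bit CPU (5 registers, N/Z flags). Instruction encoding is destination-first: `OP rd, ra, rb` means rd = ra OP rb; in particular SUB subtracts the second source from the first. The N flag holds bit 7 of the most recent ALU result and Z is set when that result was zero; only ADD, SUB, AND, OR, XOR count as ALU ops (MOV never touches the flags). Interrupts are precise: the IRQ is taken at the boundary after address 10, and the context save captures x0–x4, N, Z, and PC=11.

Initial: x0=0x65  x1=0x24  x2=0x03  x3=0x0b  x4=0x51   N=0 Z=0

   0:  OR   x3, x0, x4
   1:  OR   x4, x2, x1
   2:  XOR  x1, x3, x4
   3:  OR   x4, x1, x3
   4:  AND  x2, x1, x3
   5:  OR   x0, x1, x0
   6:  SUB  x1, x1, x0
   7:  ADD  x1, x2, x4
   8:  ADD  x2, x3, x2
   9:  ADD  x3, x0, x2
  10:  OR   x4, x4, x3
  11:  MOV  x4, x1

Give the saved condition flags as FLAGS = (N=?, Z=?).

after  0: x0=0x65 x1=0x24 x2=0x03 x3=0x75 x4=0x51  N=0 Z=0
after  1: x0=0x65 x1=0x24 x2=0x03 x3=0x75 x4=0x27  N=0 Z=0
after  2: x0=0x65 x1=0x52 x2=0x03 x3=0x75 x4=0x27  N=0 Z=0
after  3: x0=0x65 x1=0x52 x2=0x03 x3=0x75 x4=0x77  N=0 Z=0
after  4: x0=0x65 x1=0x52 x2=0x50 x3=0x75 x4=0x77  N=0 Z=0
after  5: x0=0x77 x1=0x52 x2=0x50 x3=0x75 x4=0x77  N=0 Z=0
after  6: x0=0x77 x1=0xdb x2=0x50 x3=0x75 x4=0x77  N=1 Z=0
after  7: x0=0x77 x1=0xc7 x2=0x50 x3=0x75 x4=0x77  N=1 Z=0
after  8: x0=0x77 x1=0xc7 x2=0xc5 x3=0x75 x4=0x77  N=1 Z=0
after  9: x0=0x77 x1=0xc7 x2=0xc5 x3=0x3c x4=0x77  N=0 Z=0
after 10: x0=0x77 x1=0xc7 x2=0xc5 x3=0x3c x4=0x7f  N=0 Z=0
-- IRQ taken; context saved, return-PC = 11 --

FLAGS = (N=0, Z=0)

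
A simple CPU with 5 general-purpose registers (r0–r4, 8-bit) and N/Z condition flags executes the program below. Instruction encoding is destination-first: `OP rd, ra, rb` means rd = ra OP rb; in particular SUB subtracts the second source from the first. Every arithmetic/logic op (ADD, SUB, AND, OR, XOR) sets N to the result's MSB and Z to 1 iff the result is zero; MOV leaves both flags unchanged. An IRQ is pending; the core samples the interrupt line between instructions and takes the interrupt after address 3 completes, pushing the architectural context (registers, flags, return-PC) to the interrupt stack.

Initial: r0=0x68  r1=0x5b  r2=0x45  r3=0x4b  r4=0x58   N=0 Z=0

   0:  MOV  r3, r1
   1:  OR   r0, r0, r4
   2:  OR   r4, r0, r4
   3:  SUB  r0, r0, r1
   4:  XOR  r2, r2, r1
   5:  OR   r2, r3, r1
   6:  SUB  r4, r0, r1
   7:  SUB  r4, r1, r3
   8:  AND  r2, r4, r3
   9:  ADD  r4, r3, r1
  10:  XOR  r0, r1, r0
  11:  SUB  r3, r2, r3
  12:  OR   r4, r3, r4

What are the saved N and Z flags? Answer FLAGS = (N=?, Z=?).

after  0: r0=0x68 r1=0x5b r2=0x45 r3=0x5b r4=0x58  N=0 Z=0
after  1: r0=0x78 r1=0x5b r2=0x45 r3=0x5b r4=0x58  N=0 Z=0
after  2: r0=0x78 r1=0x5b r2=0x45 r3=0x5b r4=0x78  N=0 Z=0
after  3: r0=0x1d r1=0x5b r2=0x45 r3=0x5b r4=0x78  N=0 Z=0
-- IRQ taken; context saved, return-PC = 4 --

FLAGS = (N=0, Z=0)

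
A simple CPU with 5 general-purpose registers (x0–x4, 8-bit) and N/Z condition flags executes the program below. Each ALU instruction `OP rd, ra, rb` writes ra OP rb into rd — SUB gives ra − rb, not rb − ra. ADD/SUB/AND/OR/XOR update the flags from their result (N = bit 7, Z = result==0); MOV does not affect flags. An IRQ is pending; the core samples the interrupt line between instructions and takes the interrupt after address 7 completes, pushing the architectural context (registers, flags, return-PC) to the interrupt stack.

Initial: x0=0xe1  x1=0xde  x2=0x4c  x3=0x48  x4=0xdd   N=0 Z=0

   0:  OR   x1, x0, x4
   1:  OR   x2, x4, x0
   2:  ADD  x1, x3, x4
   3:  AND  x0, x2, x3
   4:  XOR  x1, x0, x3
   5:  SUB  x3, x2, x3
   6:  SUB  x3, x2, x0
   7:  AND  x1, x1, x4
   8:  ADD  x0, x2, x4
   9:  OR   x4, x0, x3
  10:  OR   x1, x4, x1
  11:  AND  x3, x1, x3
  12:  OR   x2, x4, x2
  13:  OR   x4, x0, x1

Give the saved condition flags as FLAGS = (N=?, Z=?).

FLAGS = (N=0, Z=1)

after  0: x0=0xe1 x1=0xfd x2=0x4c x3=0x48 x4=0xdd  N=1 Z=0
after  1: x0=0xe1 x1=0xfd x2=0xfd x3=0x48 x4=0xdd  N=1 Z=0
after  2: x0=0xe1 x1=0x25 x2=0xfd x3=0x48 x4=0xdd  N=0 Z=0
after  3: x0=0x48 x1=0x25 x2=0xfd x3=0x48 x4=0xdd  N=0 Z=0
after  4: x0=0x48 x1=0x00 x2=0xfd x3=0x48 x4=0xdd  N=0 Z=1
after  5: x0=0x48 x1=0x00 x2=0xfd x3=0xb5 x4=0xdd  N=1 Z=0
after  6: x0=0x48 x1=0x00 x2=0xfd x3=0xb5 x4=0xdd  N=1 Z=0
after  7: x0=0x48 x1=0x00 x2=0xfd x3=0xb5 x4=0xdd  N=0 Z=1
-- IRQ taken; context saved, return-PC = 8 --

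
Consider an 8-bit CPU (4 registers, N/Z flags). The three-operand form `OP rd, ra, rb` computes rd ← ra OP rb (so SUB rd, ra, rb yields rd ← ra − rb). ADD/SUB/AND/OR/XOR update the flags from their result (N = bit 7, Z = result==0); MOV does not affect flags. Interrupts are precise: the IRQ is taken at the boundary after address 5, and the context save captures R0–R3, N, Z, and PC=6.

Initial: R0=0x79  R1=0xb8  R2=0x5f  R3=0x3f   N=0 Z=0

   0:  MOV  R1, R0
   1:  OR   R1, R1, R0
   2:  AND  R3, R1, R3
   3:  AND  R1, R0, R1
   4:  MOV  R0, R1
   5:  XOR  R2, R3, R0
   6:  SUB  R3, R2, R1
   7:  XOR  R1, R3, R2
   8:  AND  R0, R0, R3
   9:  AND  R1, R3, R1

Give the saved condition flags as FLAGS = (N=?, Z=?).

after  0: R0=0x79 R1=0x79 R2=0x5f R3=0x3f  N=0 Z=0
after  1: R0=0x79 R1=0x79 R2=0x5f R3=0x3f  N=0 Z=0
after  2: R0=0x79 R1=0x79 R2=0x5f R3=0x39  N=0 Z=0
after  3: R0=0x79 R1=0x79 R2=0x5f R3=0x39  N=0 Z=0
after  4: R0=0x79 R1=0x79 R2=0x5f R3=0x39  N=0 Z=0
after  5: R0=0x79 R1=0x79 R2=0x40 R3=0x39  N=0 Z=0
-- IRQ taken; context saved, return-PC = 6 --

FLAGS = (N=0, Z=0)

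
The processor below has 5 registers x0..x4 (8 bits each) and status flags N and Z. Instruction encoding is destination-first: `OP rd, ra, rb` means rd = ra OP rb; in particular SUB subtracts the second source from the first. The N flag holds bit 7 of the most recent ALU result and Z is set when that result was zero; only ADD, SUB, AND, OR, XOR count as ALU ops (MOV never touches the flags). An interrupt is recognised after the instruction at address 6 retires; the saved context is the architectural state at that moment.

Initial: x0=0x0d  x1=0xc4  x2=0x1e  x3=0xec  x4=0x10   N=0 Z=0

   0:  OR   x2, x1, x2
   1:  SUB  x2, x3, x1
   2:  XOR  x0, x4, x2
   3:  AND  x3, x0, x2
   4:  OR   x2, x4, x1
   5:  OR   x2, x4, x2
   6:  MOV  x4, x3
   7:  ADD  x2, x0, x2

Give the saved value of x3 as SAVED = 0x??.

after  0: x0=0x0d x1=0xc4 x2=0xde x3=0xec x4=0x10  N=1 Z=0
after  1: x0=0x0d x1=0xc4 x2=0x28 x3=0xec x4=0x10  N=0 Z=0
after  2: x0=0x38 x1=0xc4 x2=0x28 x3=0xec x4=0x10  N=0 Z=0
after  3: x0=0x38 x1=0xc4 x2=0x28 x3=0x28 x4=0x10  N=0 Z=0
after  4: x0=0x38 x1=0xc4 x2=0xd4 x3=0x28 x4=0x10  N=1 Z=0
after  5: x0=0x38 x1=0xc4 x2=0xd4 x3=0x28 x4=0x10  N=1 Z=0
after  6: x0=0x38 x1=0xc4 x2=0xd4 x3=0x28 x4=0x28  N=1 Z=0
-- IRQ taken; context saved, return-PC = 7 --

SAVED = 0x28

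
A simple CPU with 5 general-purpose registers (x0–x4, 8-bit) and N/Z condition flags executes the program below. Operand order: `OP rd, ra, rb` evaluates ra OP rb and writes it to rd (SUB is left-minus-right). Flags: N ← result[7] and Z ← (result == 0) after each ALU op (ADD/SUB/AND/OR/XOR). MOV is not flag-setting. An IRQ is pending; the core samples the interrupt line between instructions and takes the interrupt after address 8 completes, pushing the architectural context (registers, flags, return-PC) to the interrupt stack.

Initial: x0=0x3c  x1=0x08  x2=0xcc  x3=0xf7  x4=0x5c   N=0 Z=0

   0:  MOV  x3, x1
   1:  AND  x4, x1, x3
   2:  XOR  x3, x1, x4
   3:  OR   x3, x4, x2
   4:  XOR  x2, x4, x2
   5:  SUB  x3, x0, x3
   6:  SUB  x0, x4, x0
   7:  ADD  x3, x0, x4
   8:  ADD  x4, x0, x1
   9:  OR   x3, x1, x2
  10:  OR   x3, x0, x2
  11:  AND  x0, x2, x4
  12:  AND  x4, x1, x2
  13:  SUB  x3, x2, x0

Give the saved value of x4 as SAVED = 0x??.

after  0: x0=0x3c x1=0x08 x2=0xcc x3=0x08 x4=0x5c  N=0 Z=0
after  1: x0=0x3c x1=0x08 x2=0xcc x3=0x08 x4=0x08  N=0 Z=0
after  2: x0=0x3c x1=0x08 x2=0xcc x3=0x00 x4=0x08  N=0 Z=1
after  3: x0=0x3c x1=0x08 x2=0xcc x3=0xcc x4=0x08  N=1 Z=0
after  4: x0=0x3c x1=0x08 x2=0xc4 x3=0xcc x4=0x08  N=1 Z=0
after  5: x0=0x3c x1=0x08 x2=0xc4 x3=0x70 x4=0x08  N=0 Z=0
after  6: x0=0xcc x1=0x08 x2=0xc4 x3=0x70 x4=0x08  N=1 Z=0
after  7: x0=0xcc x1=0x08 x2=0xc4 x3=0xd4 x4=0x08  N=1 Z=0
after  8: x0=0xcc x1=0x08 x2=0xc4 x3=0xd4 x4=0xd4  N=1 Z=0
-- IRQ taken; context saved, return-PC = 9 --

SAVED = 0xd4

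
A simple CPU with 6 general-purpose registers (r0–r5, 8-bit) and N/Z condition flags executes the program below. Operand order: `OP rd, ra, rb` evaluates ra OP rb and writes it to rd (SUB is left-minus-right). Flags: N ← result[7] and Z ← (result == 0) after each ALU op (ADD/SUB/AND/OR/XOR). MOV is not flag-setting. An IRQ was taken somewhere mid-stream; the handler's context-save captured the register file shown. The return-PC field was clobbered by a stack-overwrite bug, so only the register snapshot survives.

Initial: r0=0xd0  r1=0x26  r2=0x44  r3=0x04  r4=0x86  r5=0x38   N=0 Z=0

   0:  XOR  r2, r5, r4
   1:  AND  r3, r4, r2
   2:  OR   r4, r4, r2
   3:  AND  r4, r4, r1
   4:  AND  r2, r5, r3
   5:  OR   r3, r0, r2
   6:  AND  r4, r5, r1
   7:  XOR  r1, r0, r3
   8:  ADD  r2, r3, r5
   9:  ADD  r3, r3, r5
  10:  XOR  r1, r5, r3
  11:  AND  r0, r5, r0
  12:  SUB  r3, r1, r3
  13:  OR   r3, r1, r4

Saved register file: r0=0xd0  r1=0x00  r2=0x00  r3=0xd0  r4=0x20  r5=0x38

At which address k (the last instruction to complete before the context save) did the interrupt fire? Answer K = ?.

after  0: r0=0xd0 r1=0x26 r2=0xbe r3=0x04 r4=0x86 r5=0x38  N=1 Z=0
after  1: r0=0xd0 r1=0x26 r2=0xbe r3=0x86 r4=0x86 r5=0x38  N=1 Z=0
after  2: r0=0xd0 r1=0x26 r2=0xbe r3=0x86 r4=0xbe r5=0x38  N=1 Z=0
after  3: r0=0xd0 r1=0x26 r2=0xbe r3=0x86 r4=0x26 r5=0x38  N=0 Z=0
after  4: r0=0xd0 r1=0x26 r2=0x00 r3=0x86 r4=0x26 r5=0x38  N=0 Z=1
after  5: r0=0xd0 r1=0x26 r2=0x00 r3=0xd0 r4=0x26 r5=0x38  N=1 Z=0
after  6: r0=0xd0 r1=0x26 r2=0x00 r3=0xd0 r4=0x20 r5=0x38  N=0 Z=0
after  7: r0=0xd0 r1=0x00 r2=0x00 r3=0xd0 r4=0x20 r5=0x38  N=0 Z=1
-- IRQ taken; context saved, return-PC = 8 --

K = 7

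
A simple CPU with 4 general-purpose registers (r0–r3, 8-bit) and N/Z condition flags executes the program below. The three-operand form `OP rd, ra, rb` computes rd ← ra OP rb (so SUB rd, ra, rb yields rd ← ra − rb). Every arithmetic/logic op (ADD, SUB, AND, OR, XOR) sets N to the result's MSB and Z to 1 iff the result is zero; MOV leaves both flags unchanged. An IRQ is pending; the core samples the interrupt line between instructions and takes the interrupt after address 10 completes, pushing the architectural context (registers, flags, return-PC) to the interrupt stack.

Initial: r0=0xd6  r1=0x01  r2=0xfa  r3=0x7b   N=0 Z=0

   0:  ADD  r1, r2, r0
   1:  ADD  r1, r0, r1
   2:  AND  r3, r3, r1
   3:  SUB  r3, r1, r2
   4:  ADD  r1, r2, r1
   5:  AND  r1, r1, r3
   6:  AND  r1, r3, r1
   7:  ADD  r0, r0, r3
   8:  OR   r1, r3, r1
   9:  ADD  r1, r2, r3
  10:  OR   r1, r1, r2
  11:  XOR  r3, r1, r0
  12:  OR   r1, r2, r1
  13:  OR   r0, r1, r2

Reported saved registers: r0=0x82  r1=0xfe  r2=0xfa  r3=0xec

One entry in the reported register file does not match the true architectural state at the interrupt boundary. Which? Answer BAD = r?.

after  0: r0=0xd6 r1=0xd0 r2=0xfa r3=0x7b  N=1 Z=0
after  1: r0=0xd6 r1=0xa6 r2=0xfa r3=0x7b  N=1 Z=0
after  2: r0=0xd6 r1=0xa6 r2=0xfa r3=0x22  N=0 Z=0
after  3: r0=0xd6 r1=0xa6 r2=0xfa r3=0xac  N=1 Z=0
after  4: r0=0xd6 r1=0xa0 r2=0xfa r3=0xac  N=1 Z=0
after  5: r0=0xd6 r1=0xa0 r2=0xfa r3=0xac  N=1 Z=0
after  6: r0=0xd6 r1=0xa0 r2=0xfa r3=0xac  N=1 Z=0
after  7: r0=0x82 r1=0xa0 r2=0xfa r3=0xac  N=1 Z=0
after  8: r0=0x82 r1=0xac r2=0xfa r3=0xac  N=1 Z=0
after  9: r0=0x82 r1=0xa6 r2=0xfa r3=0xac  N=1 Z=0
after 10: r0=0x82 r1=0xfe r2=0xfa r3=0xac  N=1 Z=0
-- IRQ taken; context saved, return-PC = 11 --
mismatch: r3: reported 0xec vs actual 0xac

BAD = r3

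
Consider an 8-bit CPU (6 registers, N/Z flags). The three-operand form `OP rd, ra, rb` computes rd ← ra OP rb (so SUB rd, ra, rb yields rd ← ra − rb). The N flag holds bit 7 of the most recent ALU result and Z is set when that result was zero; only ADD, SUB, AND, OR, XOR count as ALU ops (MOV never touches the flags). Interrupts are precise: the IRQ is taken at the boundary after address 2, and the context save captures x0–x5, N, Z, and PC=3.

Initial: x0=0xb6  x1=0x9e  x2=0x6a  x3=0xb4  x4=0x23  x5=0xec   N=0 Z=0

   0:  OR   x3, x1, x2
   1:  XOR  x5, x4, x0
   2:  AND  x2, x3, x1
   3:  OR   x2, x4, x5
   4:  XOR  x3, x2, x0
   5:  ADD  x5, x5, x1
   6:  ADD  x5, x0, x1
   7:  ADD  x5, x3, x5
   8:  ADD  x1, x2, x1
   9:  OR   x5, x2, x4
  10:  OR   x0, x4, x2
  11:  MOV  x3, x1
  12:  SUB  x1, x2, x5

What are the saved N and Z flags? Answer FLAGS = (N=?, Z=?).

after  0: x0=0xb6 x1=0x9e x2=0x6a x3=0xfe x4=0x23 x5=0xec  N=1 Z=0
after  1: x0=0xb6 x1=0x9e x2=0x6a x3=0xfe x4=0x23 x5=0x95  N=1 Z=0
after  2: x0=0xb6 x1=0x9e x2=0x9e x3=0xfe x4=0x23 x5=0x95  N=1 Z=0
-- IRQ taken; context saved, return-PC = 3 --

FLAGS = (N=1, Z=0)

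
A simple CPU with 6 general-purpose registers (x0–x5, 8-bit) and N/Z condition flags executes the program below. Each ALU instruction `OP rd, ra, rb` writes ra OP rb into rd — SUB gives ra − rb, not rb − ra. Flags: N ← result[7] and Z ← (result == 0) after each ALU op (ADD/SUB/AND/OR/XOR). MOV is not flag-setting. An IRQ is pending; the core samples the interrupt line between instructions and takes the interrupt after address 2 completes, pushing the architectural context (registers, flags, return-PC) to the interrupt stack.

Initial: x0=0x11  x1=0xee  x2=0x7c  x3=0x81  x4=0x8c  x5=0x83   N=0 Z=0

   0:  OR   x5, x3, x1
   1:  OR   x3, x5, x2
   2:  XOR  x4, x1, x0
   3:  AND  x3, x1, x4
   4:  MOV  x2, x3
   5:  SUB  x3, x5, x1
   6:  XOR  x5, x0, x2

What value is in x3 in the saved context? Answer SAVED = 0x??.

SAVED = 0xff

after  0: x0=0x11 x1=0xee x2=0x7c x3=0x81 x4=0x8c x5=0xef  N=1 Z=0
after  1: x0=0x11 x1=0xee x2=0x7c x3=0xff x4=0x8c x5=0xef  N=1 Z=0
after  2: x0=0x11 x1=0xee x2=0x7c x3=0xff x4=0xff x5=0xef  N=1 Z=0
-- IRQ taken; context saved, return-PC = 3 --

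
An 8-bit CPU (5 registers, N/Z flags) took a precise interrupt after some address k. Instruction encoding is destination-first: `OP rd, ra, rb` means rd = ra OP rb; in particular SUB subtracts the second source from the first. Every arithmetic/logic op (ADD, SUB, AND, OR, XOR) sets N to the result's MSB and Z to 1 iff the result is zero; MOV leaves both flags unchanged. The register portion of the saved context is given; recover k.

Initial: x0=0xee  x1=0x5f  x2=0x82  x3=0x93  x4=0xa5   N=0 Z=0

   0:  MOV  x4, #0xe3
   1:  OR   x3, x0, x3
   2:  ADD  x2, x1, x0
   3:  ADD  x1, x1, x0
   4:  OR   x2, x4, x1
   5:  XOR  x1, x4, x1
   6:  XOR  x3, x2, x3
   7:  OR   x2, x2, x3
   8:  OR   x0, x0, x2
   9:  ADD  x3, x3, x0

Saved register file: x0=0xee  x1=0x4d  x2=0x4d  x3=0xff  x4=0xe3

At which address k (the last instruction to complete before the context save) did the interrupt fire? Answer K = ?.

K = 3

after  0: x0=0xee x1=0x5f x2=0x82 x3=0x93 x4=0xe3  N=0 Z=0
after  1: x0=0xee x1=0x5f x2=0x82 x3=0xff x4=0xe3  N=1 Z=0
after  2: x0=0xee x1=0x5f x2=0x4d x3=0xff x4=0xe3  N=0 Z=0
after  3: x0=0xee x1=0x4d x2=0x4d x3=0xff x4=0xe3  N=0 Z=0
-- IRQ taken; context saved, return-PC = 4 --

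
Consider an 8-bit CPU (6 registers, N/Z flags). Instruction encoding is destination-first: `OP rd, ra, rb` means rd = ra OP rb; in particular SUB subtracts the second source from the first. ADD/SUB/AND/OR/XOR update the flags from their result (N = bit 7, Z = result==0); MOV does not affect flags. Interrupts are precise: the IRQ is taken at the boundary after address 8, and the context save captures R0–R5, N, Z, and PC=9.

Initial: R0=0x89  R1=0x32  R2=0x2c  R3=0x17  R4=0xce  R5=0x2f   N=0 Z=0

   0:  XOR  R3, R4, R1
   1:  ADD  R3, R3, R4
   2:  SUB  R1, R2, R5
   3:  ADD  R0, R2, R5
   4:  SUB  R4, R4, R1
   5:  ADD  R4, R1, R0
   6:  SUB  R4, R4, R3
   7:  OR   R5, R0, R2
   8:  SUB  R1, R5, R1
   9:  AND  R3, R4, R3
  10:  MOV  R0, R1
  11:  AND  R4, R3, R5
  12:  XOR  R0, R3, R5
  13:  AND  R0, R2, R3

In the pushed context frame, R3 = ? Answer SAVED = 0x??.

after  0: R0=0x89 R1=0x32 R2=0x2c R3=0xfc R4=0xce R5=0x2f  N=1 Z=0
after  1: R0=0x89 R1=0x32 R2=0x2c R3=0xca R4=0xce R5=0x2f  N=1 Z=0
after  2: R0=0x89 R1=0xfd R2=0x2c R3=0xca R4=0xce R5=0x2f  N=1 Z=0
after  3: R0=0x5b R1=0xfd R2=0x2c R3=0xca R4=0xce R5=0x2f  N=0 Z=0
after  4: R0=0x5b R1=0xfd R2=0x2c R3=0xca R4=0xd1 R5=0x2f  N=1 Z=0
after  5: R0=0x5b R1=0xfd R2=0x2c R3=0xca R4=0x58 R5=0x2f  N=0 Z=0
after  6: R0=0x5b R1=0xfd R2=0x2c R3=0xca R4=0x8e R5=0x2f  N=1 Z=0
after  7: R0=0x5b R1=0xfd R2=0x2c R3=0xca R4=0x8e R5=0x7f  N=0 Z=0
after  8: R0=0x5b R1=0x82 R2=0x2c R3=0xca R4=0x8e R5=0x7f  N=1 Z=0
-- IRQ taken; context saved, return-PC = 9 --

SAVED = 0xca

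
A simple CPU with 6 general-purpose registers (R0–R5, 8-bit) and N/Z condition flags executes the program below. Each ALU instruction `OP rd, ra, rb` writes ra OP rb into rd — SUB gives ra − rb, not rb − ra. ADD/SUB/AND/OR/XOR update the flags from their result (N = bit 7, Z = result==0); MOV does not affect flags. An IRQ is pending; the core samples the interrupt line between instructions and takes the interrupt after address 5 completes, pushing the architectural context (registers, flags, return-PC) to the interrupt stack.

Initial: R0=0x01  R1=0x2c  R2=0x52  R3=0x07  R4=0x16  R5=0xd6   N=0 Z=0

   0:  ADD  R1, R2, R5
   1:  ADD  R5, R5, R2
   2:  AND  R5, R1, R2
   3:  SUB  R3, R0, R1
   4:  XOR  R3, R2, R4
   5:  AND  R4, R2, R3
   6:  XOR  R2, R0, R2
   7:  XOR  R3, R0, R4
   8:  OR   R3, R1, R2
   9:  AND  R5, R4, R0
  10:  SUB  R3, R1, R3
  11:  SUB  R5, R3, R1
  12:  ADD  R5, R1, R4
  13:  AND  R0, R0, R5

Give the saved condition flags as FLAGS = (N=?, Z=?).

after  0: R0=0x01 R1=0x28 R2=0x52 R3=0x07 R4=0x16 R5=0xd6  N=0 Z=0
after  1: R0=0x01 R1=0x28 R2=0x52 R3=0x07 R4=0x16 R5=0x28  N=0 Z=0
after  2: R0=0x01 R1=0x28 R2=0x52 R3=0x07 R4=0x16 R5=0x00  N=0 Z=1
after  3: R0=0x01 R1=0x28 R2=0x52 R3=0xd9 R4=0x16 R5=0x00  N=1 Z=0
after  4: R0=0x01 R1=0x28 R2=0x52 R3=0x44 R4=0x16 R5=0x00  N=0 Z=0
after  5: R0=0x01 R1=0x28 R2=0x52 R3=0x44 R4=0x40 R5=0x00  N=0 Z=0
-- IRQ taken; context saved, return-PC = 6 --

FLAGS = (N=0, Z=0)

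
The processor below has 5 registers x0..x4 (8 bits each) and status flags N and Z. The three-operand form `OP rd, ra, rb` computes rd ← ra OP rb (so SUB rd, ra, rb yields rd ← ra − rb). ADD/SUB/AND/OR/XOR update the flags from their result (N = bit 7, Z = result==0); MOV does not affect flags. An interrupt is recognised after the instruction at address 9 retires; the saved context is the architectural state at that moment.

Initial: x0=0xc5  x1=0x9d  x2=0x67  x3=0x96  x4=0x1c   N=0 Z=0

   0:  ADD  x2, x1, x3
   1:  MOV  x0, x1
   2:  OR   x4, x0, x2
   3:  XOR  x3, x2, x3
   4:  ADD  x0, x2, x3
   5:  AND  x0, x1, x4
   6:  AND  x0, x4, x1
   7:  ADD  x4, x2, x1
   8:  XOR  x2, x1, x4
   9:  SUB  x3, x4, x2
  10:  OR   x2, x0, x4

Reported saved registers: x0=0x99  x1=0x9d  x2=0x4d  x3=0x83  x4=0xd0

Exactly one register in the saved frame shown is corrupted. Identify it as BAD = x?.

BAD = x0

after  0: x0=0xc5 x1=0x9d x2=0x33 x3=0x96 x4=0x1c  N=0 Z=0
after  1: x0=0x9d x1=0x9d x2=0x33 x3=0x96 x4=0x1c  N=0 Z=0
after  2: x0=0x9d x1=0x9d x2=0x33 x3=0x96 x4=0xbf  N=1 Z=0
after  3: x0=0x9d x1=0x9d x2=0x33 x3=0xa5 x4=0xbf  N=1 Z=0
after  4: x0=0xd8 x1=0x9d x2=0x33 x3=0xa5 x4=0xbf  N=1 Z=0
after  5: x0=0x9d x1=0x9d x2=0x33 x3=0xa5 x4=0xbf  N=1 Z=0
after  6: x0=0x9d x1=0x9d x2=0x33 x3=0xa5 x4=0xbf  N=1 Z=0
after  7: x0=0x9d x1=0x9d x2=0x33 x3=0xa5 x4=0xd0  N=1 Z=0
after  8: x0=0x9d x1=0x9d x2=0x4d x3=0xa5 x4=0xd0  N=0 Z=0
after  9: x0=0x9d x1=0x9d x2=0x4d x3=0x83 x4=0xd0  N=1 Z=0
-- IRQ taken; context saved, return-PC = 10 --
mismatch: x0: reported 0x99 vs actual 0x9d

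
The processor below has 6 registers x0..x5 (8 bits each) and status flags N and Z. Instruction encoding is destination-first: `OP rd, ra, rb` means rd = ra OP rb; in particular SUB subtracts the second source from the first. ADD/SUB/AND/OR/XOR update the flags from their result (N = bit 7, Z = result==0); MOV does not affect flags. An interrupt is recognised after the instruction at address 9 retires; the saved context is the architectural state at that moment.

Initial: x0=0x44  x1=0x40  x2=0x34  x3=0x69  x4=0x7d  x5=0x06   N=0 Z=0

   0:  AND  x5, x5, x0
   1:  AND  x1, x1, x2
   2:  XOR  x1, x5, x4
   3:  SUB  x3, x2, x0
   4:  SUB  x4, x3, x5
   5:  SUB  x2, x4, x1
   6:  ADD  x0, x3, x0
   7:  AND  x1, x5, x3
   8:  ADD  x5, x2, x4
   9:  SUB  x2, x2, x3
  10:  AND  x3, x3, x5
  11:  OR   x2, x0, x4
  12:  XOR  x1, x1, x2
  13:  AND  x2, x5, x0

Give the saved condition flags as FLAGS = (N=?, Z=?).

after  0: x0=0x44 x1=0x40 x2=0x34 x3=0x69 x4=0x7d x5=0x04  N=0 Z=0
after  1: x0=0x44 x1=0x00 x2=0x34 x3=0x69 x4=0x7d x5=0x04  N=0 Z=1
after  2: x0=0x44 x1=0x79 x2=0x34 x3=0x69 x4=0x7d x5=0x04  N=0 Z=0
after  3: x0=0x44 x1=0x79 x2=0x34 x3=0xf0 x4=0x7d x5=0x04  N=1 Z=0
after  4: x0=0x44 x1=0x79 x2=0x34 x3=0xf0 x4=0xec x5=0x04  N=1 Z=0
after  5: x0=0x44 x1=0x79 x2=0x73 x3=0xf0 x4=0xec x5=0x04  N=0 Z=0
after  6: x0=0x34 x1=0x79 x2=0x73 x3=0xf0 x4=0xec x5=0x04  N=0 Z=0
after  7: x0=0x34 x1=0x00 x2=0x73 x3=0xf0 x4=0xec x5=0x04  N=0 Z=1
after  8: x0=0x34 x1=0x00 x2=0x73 x3=0xf0 x4=0xec x5=0x5f  N=0 Z=0
after  9: x0=0x34 x1=0x00 x2=0x83 x3=0xf0 x4=0xec x5=0x5f  N=1 Z=0
-- IRQ taken; context saved, return-PC = 10 --

FLAGS = (N=1, Z=0)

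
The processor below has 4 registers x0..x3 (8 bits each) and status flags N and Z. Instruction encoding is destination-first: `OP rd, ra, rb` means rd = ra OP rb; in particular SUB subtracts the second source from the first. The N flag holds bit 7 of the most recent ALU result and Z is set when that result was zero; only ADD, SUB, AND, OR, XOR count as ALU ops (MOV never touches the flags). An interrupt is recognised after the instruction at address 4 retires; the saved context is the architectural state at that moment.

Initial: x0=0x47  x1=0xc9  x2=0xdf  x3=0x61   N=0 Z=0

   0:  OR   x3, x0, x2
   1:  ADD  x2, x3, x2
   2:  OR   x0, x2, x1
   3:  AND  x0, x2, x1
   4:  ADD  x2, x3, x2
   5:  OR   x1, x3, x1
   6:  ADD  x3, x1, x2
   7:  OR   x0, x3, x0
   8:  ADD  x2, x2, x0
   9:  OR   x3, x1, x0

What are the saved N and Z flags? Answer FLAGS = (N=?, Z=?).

FLAGS = (N=1, Z=0)

after  0: x0=0x47 x1=0xc9 x2=0xdf x3=0xdf  N=1 Z=0
after  1: x0=0x47 x1=0xc9 x2=0xbe x3=0xdf  N=1 Z=0
after  2: x0=0xff x1=0xc9 x2=0xbe x3=0xdf  N=1 Z=0
after  3: x0=0x88 x1=0xc9 x2=0xbe x3=0xdf  N=1 Z=0
after  4: x0=0x88 x1=0xc9 x2=0x9d x3=0xdf  N=1 Z=0
-- IRQ taken; context saved, return-PC = 5 --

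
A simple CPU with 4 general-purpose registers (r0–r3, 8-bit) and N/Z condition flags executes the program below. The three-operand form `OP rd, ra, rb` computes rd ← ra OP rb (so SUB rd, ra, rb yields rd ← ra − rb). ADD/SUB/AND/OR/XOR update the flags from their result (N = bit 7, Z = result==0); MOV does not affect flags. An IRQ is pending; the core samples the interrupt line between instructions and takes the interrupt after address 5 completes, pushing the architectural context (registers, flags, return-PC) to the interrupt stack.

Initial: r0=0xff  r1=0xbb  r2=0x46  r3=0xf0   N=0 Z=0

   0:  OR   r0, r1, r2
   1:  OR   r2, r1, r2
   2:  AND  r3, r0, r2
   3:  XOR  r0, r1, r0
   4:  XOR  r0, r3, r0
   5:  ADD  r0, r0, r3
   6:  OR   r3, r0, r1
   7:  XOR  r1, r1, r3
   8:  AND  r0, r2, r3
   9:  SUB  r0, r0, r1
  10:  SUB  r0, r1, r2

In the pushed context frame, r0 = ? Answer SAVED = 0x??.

SAVED = 0xba

after  0: r0=0xff r1=0xbb r2=0x46 r3=0xf0  N=1 Z=0
after  1: r0=0xff r1=0xbb r2=0xff r3=0xf0  N=1 Z=0
after  2: r0=0xff r1=0xbb r2=0xff r3=0xff  N=1 Z=0
after  3: r0=0x44 r1=0xbb r2=0xff r3=0xff  N=0 Z=0
after  4: r0=0xbb r1=0xbb r2=0xff r3=0xff  N=1 Z=0
after  5: r0=0xba r1=0xbb r2=0xff r3=0xff  N=1 Z=0
-- IRQ taken; context saved, return-PC = 6 --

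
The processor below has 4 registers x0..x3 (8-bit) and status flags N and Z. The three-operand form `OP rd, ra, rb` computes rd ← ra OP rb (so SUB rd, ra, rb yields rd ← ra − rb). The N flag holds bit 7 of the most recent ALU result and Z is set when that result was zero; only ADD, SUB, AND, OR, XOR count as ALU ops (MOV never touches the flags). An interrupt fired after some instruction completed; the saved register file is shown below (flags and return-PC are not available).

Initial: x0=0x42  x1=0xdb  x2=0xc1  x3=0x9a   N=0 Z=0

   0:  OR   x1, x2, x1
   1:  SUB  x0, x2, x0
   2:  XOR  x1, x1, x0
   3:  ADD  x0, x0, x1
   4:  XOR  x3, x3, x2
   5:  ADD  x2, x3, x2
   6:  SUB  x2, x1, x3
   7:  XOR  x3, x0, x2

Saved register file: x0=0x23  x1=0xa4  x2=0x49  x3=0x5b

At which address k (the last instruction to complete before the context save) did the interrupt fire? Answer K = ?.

K = 6

after  0: x0=0x42 x1=0xdb x2=0xc1 x3=0x9a  N=1 Z=0
after  1: x0=0x7f x1=0xdb x2=0xc1 x3=0x9a  N=0 Z=0
after  2: x0=0x7f x1=0xa4 x2=0xc1 x3=0x9a  N=1 Z=0
after  3: x0=0x23 x1=0xa4 x2=0xc1 x3=0x9a  N=0 Z=0
after  4: x0=0x23 x1=0xa4 x2=0xc1 x3=0x5b  N=0 Z=0
after  5: x0=0x23 x1=0xa4 x2=0x1c x3=0x5b  N=0 Z=0
after  6: x0=0x23 x1=0xa4 x2=0x49 x3=0x5b  N=0 Z=0
-- IRQ taken; context saved, return-PC = 7 --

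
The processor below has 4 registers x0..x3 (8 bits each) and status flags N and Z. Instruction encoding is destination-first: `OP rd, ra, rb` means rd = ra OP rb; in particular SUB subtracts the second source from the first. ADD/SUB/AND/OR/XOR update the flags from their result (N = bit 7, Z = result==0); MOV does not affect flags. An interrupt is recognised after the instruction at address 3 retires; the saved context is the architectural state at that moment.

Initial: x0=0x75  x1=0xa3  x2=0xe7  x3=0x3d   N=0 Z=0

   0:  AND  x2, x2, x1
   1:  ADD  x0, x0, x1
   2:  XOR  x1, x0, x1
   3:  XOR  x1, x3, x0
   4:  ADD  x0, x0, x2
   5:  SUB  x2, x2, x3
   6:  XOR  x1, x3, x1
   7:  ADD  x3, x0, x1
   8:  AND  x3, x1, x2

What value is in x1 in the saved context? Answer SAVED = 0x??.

after  0: x0=0x75 x1=0xa3 x2=0xa3 x3=0x3d  N=1 Z=0
after  1: x0=0x18 x1=0xa3 x2=0xa3 x3=0x3d  N=0 Z=0
after  2: x0=0x18 x1=0xbb x2=0xa3 x3=0x3d  N=1 Z=0
after  3: x0=0x18 x1=0x25 x2=0xa3 x3=0x3d  N=0 Z=0
-- IRQ taken; context saved, return-PC = 4 --

SAVED = 0x25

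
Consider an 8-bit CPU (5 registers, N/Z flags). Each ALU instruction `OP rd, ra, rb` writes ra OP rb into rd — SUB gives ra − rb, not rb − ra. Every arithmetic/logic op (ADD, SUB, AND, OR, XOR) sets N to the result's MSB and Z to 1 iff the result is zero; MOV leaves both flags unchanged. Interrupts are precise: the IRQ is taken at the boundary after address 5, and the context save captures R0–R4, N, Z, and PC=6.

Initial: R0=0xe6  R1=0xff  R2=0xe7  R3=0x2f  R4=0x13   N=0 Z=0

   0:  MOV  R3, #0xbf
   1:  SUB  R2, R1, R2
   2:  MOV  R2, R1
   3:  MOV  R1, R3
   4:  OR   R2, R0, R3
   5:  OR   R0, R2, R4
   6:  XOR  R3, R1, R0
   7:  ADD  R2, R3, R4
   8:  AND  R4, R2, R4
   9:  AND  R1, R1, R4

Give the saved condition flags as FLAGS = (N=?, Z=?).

FLAGS = (N=1, Z=0)

after  0: R0=0xe6 R1=0xff R2=0xe7 R3=0xbf R4=0x13  N=0 Z=0
after  1: R0=0xe6 R1=0xff R2=0x18 R3=0xbf R4=0x13  N=0 Z=0
after  2: R0=0xe6 R1=0xff R2=0xff R3=0xbf R4=0x13  N=0 Z=0
after  3: R0=0xe6 R1=0xbf R2=0xff R3=0xbf R4=0x13  N=0 Z=0
after  4: R0=0xe6 R1=0xbf R2=0xff R3=0xbf R4=0x13  N=1 Z=0
after  5: R0=0xff R1=0xbf R2=0xff R3=0xbf R4=0x13  N=1 Z=0
-- IRQ taken; context saved, return-PC = 6 --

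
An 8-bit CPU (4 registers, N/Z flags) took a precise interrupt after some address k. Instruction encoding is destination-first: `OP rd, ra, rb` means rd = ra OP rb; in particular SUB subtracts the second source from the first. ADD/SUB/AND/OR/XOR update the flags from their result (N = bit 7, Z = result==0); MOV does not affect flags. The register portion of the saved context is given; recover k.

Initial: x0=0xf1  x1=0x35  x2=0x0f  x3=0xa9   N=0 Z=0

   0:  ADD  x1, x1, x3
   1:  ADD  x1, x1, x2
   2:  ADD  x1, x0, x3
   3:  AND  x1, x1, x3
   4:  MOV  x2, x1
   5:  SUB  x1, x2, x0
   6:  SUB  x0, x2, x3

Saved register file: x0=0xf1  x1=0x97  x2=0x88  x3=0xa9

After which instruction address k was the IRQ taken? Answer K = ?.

after  0: x0=0xf1 x1=0xde x2=0x0f x3=0xa9  N=1 Z=0
after  1: x0=0xf1 x1=0xed x2=0x0f x3=0xa9  N=1 Z=0
after  2: x0=0xf1 x1=0x9a x2=0x0f x3=0xa9  N=1 Z=0
after  3: x0=0xf1 x1=0x88 x2=0x0f x3=0xa9  N=1 Z=0
after  4: x0=0xf1 x1=0x88 x2=0x88 x3=0xa9  N=1 Z=0
after  5: x0=0xf1 x1=0x97 x2=0x88 x3=0xa9  N=1 Z=0
-- IRQ taken; context saved, return-PC = 6 --

K = 5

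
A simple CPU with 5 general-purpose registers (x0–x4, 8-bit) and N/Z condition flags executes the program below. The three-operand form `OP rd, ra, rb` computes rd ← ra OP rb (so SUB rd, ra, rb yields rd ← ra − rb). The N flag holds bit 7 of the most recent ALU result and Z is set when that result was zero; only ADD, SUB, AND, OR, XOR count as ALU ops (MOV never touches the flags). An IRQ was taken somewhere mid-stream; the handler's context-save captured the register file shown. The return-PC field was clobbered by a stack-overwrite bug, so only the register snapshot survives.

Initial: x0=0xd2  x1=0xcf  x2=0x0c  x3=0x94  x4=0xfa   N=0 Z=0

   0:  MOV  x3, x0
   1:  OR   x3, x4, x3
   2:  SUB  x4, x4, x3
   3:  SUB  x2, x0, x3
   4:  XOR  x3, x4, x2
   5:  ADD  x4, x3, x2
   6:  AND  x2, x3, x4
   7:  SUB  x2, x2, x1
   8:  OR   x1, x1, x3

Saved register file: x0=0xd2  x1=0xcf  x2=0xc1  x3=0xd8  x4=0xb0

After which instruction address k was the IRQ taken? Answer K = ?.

after  0: x0=0xd2 x1=0xcf x2=0x0c x3=0xd2 x4=0xfa  N=0 Z=0
after  1: x0=0xd2 x1=0xcf x2=0x0c x3=0xfa x4=0xfa  N=1 Z=0
after  2: x0=0xd2 x1=0xcf x2=0x0c x3=0xfa x4=0x00  N=0 Z=1
after  3: x0=0xd2 x1=0xcf x2=0xd8 x3=0xfa x4=0x00  N=1 Z=0
after  4: x0=0xd2 x1=0xcf x2=0xd8 x3=0xd8 x4=0x00  N=1 Z=0
after  5: x0=0xd2 x1=0xcf x2=0xd8 x3=0xd8 x4=0xb0  N=1 Z=0
after  6: x0=0xd2 x1=0xcf x2=0x90 x3=0xd8 x4=0xb0  N=1 Z=0
after  7: x0=0xd2 x1=0xcf x2=0xc1 x3=0xd8 x4=0xb0  N=1 Z=0
-- IRQ taken; context saved, return-PC = 8 --

K = 7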